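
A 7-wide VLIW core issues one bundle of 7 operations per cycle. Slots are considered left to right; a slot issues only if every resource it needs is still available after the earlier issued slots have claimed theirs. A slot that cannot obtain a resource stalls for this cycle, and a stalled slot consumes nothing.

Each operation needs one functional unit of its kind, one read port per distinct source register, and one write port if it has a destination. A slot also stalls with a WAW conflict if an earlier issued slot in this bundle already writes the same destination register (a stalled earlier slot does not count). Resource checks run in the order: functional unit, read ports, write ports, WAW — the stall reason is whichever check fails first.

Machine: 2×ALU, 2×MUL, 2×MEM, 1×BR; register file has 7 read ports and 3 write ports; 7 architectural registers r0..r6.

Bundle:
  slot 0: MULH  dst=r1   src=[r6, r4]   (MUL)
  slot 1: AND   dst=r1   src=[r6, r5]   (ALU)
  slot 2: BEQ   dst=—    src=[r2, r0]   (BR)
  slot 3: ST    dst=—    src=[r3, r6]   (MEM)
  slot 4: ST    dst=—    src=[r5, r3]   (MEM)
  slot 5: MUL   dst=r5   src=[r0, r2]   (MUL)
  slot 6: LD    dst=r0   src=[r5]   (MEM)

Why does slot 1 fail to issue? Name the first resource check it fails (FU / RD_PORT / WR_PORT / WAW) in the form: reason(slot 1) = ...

  0. MUL→r1 ⇒ go  {2A/1Mu/2Ld/1B | 5r 2w}
  1. ALU→r1 ⇒ no(WAW)  {2A/1Mu/2Ld/1B | 5r 2w}
  2. BR ⇒ go  {2A/1Mu/2Ld/0B | 3r 2w}
  3. MEM ⇒ go  {2A/1Mu/1Ld/0B | 1r 2w}
  4. MEM ⇒ no(RD_PORT)  {2A/1Mu/1Ld/0B | 1r 2w}
  5. MUL→r5 ⇒ no(RD_PORT)  {2A/1Mu/1Ld/0B | 1r 2w}
  6. MEM→r0 ⇒ go  {2A/1Mu/0Ld/0B | 0r 1w}

reason(slot 1) = WAW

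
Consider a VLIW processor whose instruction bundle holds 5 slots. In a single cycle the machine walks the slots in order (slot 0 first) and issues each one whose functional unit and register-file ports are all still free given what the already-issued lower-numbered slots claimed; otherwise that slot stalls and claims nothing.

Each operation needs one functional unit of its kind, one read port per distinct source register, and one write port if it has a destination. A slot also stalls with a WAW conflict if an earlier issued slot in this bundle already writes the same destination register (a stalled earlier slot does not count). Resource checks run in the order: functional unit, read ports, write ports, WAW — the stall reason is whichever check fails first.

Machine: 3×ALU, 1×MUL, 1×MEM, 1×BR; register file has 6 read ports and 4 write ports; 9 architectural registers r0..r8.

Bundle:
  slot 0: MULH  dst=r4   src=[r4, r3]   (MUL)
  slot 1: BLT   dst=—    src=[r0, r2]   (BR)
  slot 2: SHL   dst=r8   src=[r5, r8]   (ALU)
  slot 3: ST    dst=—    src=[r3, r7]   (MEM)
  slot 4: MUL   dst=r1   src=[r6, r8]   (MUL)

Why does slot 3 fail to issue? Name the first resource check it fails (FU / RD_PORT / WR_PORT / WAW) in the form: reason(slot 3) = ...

(0) want 1×MUL +2rd +1wr — yes → AL3|MU0|ME1|BR1|rd4|wr3
(1) want 1×BR +2rd +0wr — yes → AL3|MU0|ME1|BR0|rd2|wr3
(2) want 1×ALU +2rd +1wr — yes → AL2|MU0|ME1|BR0|rd0|wr2
(3) want 1×MEM +2rd +0wr — RD_PORT → AL2|MU0|ME1|BR0|rd0|wr2
(4) want 1×MUL +2rd +1wr — FU → AL2|MU0|ME1|BR0|rd0|wr2

reason(slot 3) = RD_PORT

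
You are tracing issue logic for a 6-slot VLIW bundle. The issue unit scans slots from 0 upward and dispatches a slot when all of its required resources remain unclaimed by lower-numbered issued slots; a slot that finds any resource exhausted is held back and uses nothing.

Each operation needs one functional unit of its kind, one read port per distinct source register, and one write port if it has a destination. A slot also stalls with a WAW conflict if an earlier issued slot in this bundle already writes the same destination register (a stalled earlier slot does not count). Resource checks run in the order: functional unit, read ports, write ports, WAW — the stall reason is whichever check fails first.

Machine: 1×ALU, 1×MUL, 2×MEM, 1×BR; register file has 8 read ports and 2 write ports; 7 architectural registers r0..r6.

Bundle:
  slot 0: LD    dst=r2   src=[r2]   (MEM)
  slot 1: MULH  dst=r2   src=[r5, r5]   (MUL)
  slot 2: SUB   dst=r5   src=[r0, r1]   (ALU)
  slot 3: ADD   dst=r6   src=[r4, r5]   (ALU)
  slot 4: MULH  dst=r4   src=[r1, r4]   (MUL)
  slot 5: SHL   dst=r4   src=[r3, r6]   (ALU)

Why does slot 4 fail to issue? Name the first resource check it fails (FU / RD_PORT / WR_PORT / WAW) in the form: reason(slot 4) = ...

#0 MEM src=r2 dispatched  <A:1 Mu:1 Ld:1 B:1 rd:7 wr:1>
#1 MUL src=r5,r5 held:WAW  <A:1 Mu:1 Ld:1 B:1 rd:7 wr:1>
#2 ALU src=r0,r1 dispatched  <A:0 Mu:1 Ld:1 B:1 rd:5 wr:0>
#3 ALU src=r4,r5 held:FU  <A:0 Mu:1 Ld:1 B:1 rd:5 wr:0>
#4 MUL src=r1,r4 held:WR_PORT  <A:0 Mu:1 Ld:1 B:1 rd:5 wr:0>
#5 ALU src=r3,r6 held:FU  <A:0 Mu:1 Ld:1 B:1 rd:5 wr:0>

reason(slot 4) = WR_PORT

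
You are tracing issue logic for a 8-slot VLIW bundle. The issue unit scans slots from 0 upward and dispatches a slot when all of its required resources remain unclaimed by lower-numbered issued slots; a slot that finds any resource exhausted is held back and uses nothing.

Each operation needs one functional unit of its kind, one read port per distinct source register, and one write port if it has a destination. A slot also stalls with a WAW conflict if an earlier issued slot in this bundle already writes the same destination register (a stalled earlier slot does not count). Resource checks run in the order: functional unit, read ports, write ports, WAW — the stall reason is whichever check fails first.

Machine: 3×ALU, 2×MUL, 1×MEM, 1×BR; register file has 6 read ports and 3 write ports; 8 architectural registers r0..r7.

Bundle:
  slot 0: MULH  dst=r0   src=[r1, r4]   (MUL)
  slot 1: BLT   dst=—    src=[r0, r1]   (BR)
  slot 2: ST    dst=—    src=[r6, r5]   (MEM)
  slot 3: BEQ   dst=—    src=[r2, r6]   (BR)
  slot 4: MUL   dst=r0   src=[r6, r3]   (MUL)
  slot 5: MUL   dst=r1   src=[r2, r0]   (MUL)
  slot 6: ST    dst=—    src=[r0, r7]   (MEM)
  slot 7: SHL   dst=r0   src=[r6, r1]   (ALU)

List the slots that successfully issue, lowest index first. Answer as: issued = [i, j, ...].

#0 MUL src=r1,r4 dispatched  <A:3 Mu:1 Ld:1 B:1 rd:4 wr:2>
#1 BR src=r0,r1 dispatched  <A:3 Mu:1 Ld:1 B:0 rd:2 wr:2>
#2 MEM src=r6,r5 dispatched  <A:3 Mu:1 Ld:0 B:0 rd:0 wr:2>
#3 BR src=r2,r6 held:FU  <A:3 Mu:1 Ld:0 B:0 rd:0 wr:2>
#4 MUL src=r6,r3 held:RD_PORT  <A:3 Mu:1 Ld:0 B:0 rd:0 wr:2>
#5 MUL src=r2,r0 held:RD_PORT  <A:3 Mu:1 Ld:0 B:0 rd:0 wr:2>
#6 MEM src=r0,r7 held:FU  <A:3 Mu:1 Ld:0 B:0 rd:0 wr:2>
#7 ALU src=r6,r1 held:RD_PORT  <A:3 Mu:1 Ld:0 B:0 rd:0 wr:2>

issued = [0, 1, 2]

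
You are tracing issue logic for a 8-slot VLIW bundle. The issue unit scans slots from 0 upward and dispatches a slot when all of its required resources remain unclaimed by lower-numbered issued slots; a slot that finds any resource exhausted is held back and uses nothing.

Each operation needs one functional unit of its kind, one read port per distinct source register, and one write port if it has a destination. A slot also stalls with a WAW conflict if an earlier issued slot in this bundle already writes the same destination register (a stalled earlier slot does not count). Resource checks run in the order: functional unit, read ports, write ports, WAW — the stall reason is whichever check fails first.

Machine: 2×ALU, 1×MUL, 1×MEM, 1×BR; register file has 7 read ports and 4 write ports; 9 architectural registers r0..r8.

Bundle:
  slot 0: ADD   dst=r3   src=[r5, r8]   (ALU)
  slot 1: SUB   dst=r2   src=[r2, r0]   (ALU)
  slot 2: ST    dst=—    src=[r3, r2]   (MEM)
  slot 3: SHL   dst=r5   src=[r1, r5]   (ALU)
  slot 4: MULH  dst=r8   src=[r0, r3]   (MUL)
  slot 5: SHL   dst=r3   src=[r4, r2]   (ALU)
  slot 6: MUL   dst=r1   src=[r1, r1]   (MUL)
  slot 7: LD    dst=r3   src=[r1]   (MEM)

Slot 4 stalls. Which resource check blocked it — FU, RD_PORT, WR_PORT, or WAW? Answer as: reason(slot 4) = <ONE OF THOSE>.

reason(slot 4) = RD_PORT

  0. ALU→r3 ⇒ go  {1A/1Mu/1Ld/1B | 5r 3w}
  1. ALU→r2 ⇒ go  {0A/1Mu/1Ld/1B | 3r 2w}
  2. MEM ⇒ go  {0A/1Mu/0Ld/1B | 1r 2w}
  3. ALU→r5 ⇒ no(FU)  {0A/1Mu/0Ld/1B | 1r 2w}
  4. MUL→r8 ⇒ no(RD_PORT)  {0A/1Mu/0Ld/1B | 1r 2w}
  5. ALU→r3 ⇒ no(FU)  {0A/1Mu/0Ld/1B | 1r 2w}
  6. MUL→r1 ⇒ go  {0A/0Mu/0Ld/1B | 0r 1w}
  7. MEM→r3 ⇒ no(FU)  {0A/0Mu/0Ld/1B | 0r 1w}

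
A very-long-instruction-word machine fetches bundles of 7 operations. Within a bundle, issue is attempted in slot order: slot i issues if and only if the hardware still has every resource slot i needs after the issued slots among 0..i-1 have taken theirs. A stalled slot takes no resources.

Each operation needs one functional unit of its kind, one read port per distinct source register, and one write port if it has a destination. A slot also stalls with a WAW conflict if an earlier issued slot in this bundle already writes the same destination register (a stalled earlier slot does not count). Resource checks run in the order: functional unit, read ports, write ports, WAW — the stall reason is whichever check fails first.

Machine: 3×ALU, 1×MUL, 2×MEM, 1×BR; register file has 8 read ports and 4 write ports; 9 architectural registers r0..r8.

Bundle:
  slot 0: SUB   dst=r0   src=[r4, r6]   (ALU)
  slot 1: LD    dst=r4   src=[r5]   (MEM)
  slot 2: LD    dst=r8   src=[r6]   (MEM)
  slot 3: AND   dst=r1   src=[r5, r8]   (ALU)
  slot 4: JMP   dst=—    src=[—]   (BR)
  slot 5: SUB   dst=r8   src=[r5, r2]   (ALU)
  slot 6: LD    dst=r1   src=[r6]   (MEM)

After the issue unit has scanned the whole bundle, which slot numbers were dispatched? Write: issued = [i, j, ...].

  0. ALU→r0 ⇒ go  {2A/1Mu/2Ld/1B | 6r 3w}
  1. MEM→r4 ⇒ go  {2A/1Mu/1Ld/1B | 5r 2w}
  2. MEM→r8 ⇒ go  {2A/1Mu/0Ld/1B | 4r 1w}
  3. ALU→r1 ⇒ go  {1A/1Mu/0Ld/1B | 2r 0w}
  4. BR ⇒ go  {1A/1Mu/0Ld/0B | 2r 0w}
  5. ALU→r8 ⇒ no(WR_PORT)  {1A/1Mu/0Ld/0B | 2r 0w}
  6. MEM→r1 ⇒ no(FU)  {1A/1Mu/0Ld/0B | 2r 0w}

issued = [0, 1, 2, 3, 4]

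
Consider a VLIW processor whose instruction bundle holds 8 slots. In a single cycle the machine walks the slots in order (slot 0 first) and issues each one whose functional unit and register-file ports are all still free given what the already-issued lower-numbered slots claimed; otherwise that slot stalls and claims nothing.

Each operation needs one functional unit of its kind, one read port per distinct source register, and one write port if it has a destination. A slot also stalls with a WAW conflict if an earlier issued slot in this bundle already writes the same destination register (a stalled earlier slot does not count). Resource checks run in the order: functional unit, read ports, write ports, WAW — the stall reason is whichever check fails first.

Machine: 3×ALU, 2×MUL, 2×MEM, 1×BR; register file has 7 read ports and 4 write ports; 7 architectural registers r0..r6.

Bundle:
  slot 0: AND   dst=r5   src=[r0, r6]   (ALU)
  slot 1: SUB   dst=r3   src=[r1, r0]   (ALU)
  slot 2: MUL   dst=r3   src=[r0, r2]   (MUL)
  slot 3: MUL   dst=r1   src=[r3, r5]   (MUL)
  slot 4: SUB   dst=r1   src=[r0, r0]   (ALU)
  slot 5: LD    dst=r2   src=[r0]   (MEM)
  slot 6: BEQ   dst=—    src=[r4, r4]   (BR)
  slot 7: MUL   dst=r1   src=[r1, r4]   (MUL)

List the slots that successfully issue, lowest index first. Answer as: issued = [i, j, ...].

slot 0 (ALU): ISSUE — free A2,Mu2,Ld2,B1 rp5 wp3
slot 1 (ALU): ISSUE — free A1,Mu2,Ld2,B1 rp3 wp2
slot 2 (MUL): stall WAW — free A1,Mu2,Ld2,B1 rp3 wp2
slot 3 (MUL): ISSUE — free A1,Mu1,Ld2,B1 rp1 wp1
slot 4 (ALU): stall WAW — free A1,Mu1,Ld2,B1 rp1 wp1
slot 5 (MEM): ISSUE — free A1,Mu1,Ld1,B1 rp0 wp0
slot 6 (BR): stall RD_PORT — free A1,Mu1,Ld1,B1 rp0 wp0
slot 7 (MUL): stall RD_PORT — free A1,Mu1,Ld1,B1 rp0 wp0

issued = [0, 1, 3, 5]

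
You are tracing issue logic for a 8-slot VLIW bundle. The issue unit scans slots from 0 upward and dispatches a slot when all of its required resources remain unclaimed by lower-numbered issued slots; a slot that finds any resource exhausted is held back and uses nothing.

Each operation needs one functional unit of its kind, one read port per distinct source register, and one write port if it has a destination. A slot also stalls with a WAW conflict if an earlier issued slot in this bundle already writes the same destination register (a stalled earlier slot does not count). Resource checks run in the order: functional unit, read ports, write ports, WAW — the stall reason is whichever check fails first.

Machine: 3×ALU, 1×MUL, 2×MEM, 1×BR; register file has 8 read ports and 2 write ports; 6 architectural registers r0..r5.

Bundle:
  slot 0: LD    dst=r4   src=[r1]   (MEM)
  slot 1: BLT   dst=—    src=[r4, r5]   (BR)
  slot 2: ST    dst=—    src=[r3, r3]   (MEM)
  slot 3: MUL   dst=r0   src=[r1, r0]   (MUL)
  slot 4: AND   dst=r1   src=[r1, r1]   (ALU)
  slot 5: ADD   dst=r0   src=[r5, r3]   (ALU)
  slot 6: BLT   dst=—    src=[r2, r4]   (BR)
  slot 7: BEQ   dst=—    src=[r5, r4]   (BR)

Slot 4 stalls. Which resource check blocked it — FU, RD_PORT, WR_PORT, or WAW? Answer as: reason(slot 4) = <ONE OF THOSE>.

[0] MEM needs rd=1 wr=1: ok; after: ALU=3 MUL=1 MEM=1 BR=1, R=7, W=1
[1] BR needs rd=2 wr=0: ok; after: ALU=3 MUL=1 MEM=1 BR=0, R=5, W=1
[2] MEM needs rd=1 wr=0: ok; after: ALU=3 MUL=1 MEM=0 BR=0, R=4, W=1
[3] MUL needs rd=2 wr=1: ok; after: ALU=3 MUL=0 MEM=0 BR=0, R=2, W=0
[4] ALU needs rd=1 wr=1: WR_PORT; after: ALU=3 MUL=0 MEM=0 BR=0, R=2, W=0
[5] ALU needs rd=2 wr=1: WR_PORT; after: ALU=3 MUL=0 MEM=0 BR=0, R=2, W=0
[6] BR needs rd=2 wr=0: FU; after: ALU=3 MUL=0 MEM=0 BR=0, R=2, W=0
[7] BR needs rd=2 wr=0: FU; after: ALU=3 MUL=0 MEM=0 BR=0, R=2, W=0

reason(slot 4) = WR_PORT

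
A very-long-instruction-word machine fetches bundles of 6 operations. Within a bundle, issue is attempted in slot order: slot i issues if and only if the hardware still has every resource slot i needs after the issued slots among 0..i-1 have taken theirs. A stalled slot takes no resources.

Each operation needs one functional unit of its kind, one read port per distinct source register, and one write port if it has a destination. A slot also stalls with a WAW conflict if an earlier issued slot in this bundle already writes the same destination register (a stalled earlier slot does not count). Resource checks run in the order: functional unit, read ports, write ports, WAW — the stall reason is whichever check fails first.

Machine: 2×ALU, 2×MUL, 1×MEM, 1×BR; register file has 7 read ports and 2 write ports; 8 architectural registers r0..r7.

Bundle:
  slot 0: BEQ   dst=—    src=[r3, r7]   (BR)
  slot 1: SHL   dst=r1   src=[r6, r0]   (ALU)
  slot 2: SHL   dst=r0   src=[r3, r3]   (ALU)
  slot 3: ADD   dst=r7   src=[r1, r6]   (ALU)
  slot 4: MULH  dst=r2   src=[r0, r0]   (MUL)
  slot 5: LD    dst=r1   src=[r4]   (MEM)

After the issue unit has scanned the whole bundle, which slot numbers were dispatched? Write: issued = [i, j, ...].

slot 0 (BR): ISSUE — free A2,Mu2,Ld1,B0 rp5 wp2
slot 1 (ALU): ISSUE — free A1,Mu2,Ld1,B0 rp3 wp1
slot 2 (ALU): ISSUE — free A0,Mu2,Ld1,B0 rp2 wp0
slot 3 (ALU): stall FU — free A0,Mu2,Ld1,B0 rp2 wp0
slot 4 (MUL): stall WR_PORT — free A0,Mu2,Ld1,B0 rp2 wp0
slot 5 (MEM): stall WR_PORT — free A0,Mu2,Ld1,B0 rp2 wp0

issued = [0, 1, 2]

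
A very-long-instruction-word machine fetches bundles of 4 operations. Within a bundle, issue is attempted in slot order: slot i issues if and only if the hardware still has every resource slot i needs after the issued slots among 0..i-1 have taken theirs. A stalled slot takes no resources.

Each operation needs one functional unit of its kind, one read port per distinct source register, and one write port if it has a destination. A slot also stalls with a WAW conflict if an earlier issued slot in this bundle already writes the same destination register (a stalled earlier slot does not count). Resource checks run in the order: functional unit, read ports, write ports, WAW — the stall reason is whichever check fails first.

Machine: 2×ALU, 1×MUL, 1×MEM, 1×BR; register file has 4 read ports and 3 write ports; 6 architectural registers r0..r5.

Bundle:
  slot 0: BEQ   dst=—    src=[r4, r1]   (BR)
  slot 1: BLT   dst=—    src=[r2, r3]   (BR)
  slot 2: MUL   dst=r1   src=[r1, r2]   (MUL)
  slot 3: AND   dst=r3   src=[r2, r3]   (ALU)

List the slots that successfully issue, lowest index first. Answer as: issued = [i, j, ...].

issued = [0, 2]

  0. BR ⇒ go  {2A/1Mu/1Ld/0B | 2r 3w}
  1. BR ⇒ no(FU)  {2A/1Mu/1Ld/0B | 2r 3w}
  2. MUL→r1 ⇒ go  {2A/0Mu/1Ld/0B | 0r 2w}
  3. ALU→r3 ⇒ no(RD_PORT)  {2A/0Mu/1Ld/0B | 0r 2w}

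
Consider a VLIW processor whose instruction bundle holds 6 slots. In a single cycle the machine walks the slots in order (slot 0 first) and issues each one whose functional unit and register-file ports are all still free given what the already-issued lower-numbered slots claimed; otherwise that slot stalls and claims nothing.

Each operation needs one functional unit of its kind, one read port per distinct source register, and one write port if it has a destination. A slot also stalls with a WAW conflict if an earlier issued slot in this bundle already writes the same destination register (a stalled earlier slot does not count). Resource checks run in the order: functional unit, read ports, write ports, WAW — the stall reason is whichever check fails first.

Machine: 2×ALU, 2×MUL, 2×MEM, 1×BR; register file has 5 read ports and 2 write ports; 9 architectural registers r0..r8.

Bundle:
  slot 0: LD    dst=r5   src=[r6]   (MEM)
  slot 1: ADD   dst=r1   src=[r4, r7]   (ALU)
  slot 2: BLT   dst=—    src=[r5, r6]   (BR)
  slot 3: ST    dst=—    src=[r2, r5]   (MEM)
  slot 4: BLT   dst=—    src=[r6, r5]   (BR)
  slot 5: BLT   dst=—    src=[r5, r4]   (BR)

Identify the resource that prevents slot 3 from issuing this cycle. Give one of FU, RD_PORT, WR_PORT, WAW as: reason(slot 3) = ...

#0 MEM src=r6 dispatched  <A:2 Mu:2 Ld:1 B:1 rd:4 wr:1>
#1 ALU src=r4,r7 dispatched  <A:1 Mu:2 Ld:1 B:1 rd:2 wr:0>
#2 BR src=r5,r6 dispatched  <A:1 Mu:2 Ld:1 B:0 rd:0 wr:0>
#3 MEM src=r2,r5 held:RD_PORT  <A:1 Mu:2 Ld:1 B:0 rd:0 wr:0>
#4 BR src=r6,r5 held:FU  <A:1 Mu:2 Ld:1 B:0 rd:0 wr:0>
#5 BR src=r5,r4 held:FU  <A:1 Mu:2 Ld:1 B:0 rd:0 wr:0>

reason(slot 3) = RD_PORT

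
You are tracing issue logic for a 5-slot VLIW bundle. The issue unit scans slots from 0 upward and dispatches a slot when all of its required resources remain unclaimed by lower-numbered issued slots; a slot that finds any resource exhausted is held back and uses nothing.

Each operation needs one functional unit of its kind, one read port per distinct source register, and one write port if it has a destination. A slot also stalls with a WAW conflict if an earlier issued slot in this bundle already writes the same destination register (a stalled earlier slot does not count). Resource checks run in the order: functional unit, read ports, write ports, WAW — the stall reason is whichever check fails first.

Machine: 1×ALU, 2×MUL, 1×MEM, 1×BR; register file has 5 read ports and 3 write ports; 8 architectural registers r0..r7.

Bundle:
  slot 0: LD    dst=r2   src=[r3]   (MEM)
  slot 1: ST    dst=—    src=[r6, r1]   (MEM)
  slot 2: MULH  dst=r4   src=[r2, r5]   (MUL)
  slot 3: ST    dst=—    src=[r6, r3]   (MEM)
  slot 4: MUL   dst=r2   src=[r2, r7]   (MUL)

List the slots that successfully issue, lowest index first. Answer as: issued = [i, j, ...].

#0 MEM src=r3 dispatched  <A:1 Mu:2 Ld:0 B:1 rd:4 wr:2>
#1 MEM src=r6,r1 held:FU  <A:1 Mu:2 Ld:0 B:1 rd:4 wr:2>
#2 MUL src=r2,r5 dispatched  <A:1 Mu:1 Ld:0 B:1 rd:2 wr:1>
#3 MEM src=r6,r3 held:FU  <A:1 Mu:1 Ld:0 B:1 rd:2 wr:1>
#4 MUL src=r2,r7 held:WAW  <A:1 Mu:1 Ld:0 B:1 rd:2 wr:1>

issued = [0, 2]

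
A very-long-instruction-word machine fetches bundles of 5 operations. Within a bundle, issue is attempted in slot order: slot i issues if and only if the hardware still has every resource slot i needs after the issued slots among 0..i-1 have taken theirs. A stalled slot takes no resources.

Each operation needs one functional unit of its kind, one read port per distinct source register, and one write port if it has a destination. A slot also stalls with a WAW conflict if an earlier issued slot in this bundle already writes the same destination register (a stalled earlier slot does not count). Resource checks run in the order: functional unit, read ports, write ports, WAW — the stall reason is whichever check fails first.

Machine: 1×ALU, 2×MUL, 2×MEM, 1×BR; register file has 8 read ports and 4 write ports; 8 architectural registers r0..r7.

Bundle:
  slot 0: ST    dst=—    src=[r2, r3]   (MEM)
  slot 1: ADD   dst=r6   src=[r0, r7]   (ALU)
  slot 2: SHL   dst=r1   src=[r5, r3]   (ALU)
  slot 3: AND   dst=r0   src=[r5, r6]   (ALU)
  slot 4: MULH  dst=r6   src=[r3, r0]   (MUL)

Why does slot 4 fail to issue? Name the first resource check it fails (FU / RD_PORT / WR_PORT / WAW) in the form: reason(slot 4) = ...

reason(slot 4) = WAW

slot 0 (MEM): ISSUE — free A1,Mu2,Ld1,B1 rp6 wp4
slot 1 (ALU): ISSUE — free A0,Mu2,Ld1,B1 rp4 wp3
slot 2 (ALU): stall FU — free A0,Mu2,Ld1,B1 rp4 wp3
slot 3 (ALU): stall FU — free A0,Mu2,Ld1,B1 rp4 wp3
slot 4 (MUL): stall WAW — free A0,Mu2,Ld1,B1 rp4 wp3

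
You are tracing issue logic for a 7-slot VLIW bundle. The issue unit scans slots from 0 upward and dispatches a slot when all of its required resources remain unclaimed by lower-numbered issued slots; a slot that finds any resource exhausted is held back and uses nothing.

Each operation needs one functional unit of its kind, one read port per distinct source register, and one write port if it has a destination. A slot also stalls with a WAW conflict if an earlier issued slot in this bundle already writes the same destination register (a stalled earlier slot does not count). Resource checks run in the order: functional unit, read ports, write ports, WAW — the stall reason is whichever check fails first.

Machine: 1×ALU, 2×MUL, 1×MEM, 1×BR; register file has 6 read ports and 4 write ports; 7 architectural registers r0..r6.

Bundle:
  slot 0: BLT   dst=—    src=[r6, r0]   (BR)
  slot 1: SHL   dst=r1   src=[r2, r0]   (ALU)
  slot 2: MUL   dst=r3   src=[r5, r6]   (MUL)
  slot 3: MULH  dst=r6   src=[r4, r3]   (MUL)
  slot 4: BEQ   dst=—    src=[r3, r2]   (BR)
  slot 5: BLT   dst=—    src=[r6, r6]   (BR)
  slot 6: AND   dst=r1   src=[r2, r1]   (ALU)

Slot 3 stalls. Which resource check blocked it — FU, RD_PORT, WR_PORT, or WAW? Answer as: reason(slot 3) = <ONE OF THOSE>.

reason(slot 3) = RD_PORT

  0. BR ⇒ go  {1A/2Mu/1Ld/0B | 4r 4w}
  1. ALU→r1 ⇒ go  {0A/2Mu/1Ld/0B | 2r 3w}
  2. MUL→r3 ⇒ go  {0A/1Mu/1Ld/0B | 0r 2w}
  3. MUL→r6 ⇒ no(RD_PORT)  {0A/1Mu/1Ld/0B | 0r 2w}
  4. BR ⇒ no(FU)  {0A/1Mu/1Ld/0B | 0r 2w}
  5. BR ⇒ no(FU)  {0A/1Mu/1Ld/0B | 0r 2w}
  6. ALU→r1 ⇒ no(FU)  {0A/1Mu/1Ld/0B | 0r 2w}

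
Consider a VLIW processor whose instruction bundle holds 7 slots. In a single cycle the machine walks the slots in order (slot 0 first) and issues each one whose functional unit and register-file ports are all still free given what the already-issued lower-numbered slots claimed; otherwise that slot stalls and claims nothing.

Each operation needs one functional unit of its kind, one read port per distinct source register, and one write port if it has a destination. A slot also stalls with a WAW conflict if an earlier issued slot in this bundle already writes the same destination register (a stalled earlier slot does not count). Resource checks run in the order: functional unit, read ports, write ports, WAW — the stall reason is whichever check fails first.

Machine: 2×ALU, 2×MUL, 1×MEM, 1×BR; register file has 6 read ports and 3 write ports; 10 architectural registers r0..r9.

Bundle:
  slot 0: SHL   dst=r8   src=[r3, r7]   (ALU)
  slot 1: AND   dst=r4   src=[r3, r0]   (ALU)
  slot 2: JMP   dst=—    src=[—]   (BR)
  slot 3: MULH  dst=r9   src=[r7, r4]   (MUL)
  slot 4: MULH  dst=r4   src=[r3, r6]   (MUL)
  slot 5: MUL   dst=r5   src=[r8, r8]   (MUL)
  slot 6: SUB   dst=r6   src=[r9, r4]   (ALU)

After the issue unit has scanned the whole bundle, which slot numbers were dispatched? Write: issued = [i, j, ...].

  0. ALU→r8 ⇒ go  {1A/2Mu/1Ld/1B | 4r 2w}
  1. ALU→r4 ⇒ go  {0A/2Mu/1Ld/1B | 2r 1w}
  2. BR ⇒ go  {0A/2Mu/1Ld/0B | 2r 1w}
  3. MUL→r9 ⇒ go  {0A/1Mu/1Ld/0B | 0r 0w}
  4. MUL→r4 ⇒ no(RD_PORT)  {0A/1Mu/1Ld/0B | 0r 0w}
  5. MUL→r5 ⇒ no(RD_PORT)  {0A/1Mu/1Ld/0B | 0r 0w}
  6. ALU→r6 ⇒ no(FU)  {0A/1Mu/1Ld/0B | 0r 0w}

issued = [0, 1, 2, 3]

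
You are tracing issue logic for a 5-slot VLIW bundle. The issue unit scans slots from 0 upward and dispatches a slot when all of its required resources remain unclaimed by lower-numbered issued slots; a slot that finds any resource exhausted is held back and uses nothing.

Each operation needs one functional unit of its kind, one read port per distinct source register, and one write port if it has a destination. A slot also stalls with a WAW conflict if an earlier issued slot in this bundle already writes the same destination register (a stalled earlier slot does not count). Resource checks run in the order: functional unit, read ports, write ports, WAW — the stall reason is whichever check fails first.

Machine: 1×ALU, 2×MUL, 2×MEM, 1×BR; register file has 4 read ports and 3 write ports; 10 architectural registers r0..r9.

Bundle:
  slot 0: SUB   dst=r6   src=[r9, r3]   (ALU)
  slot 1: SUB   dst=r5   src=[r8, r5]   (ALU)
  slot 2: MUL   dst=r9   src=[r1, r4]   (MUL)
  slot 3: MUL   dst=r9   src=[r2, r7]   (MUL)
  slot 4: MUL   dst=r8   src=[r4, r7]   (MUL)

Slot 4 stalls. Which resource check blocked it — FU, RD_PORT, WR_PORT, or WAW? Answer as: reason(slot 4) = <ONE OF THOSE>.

(0) want 1×ALU +2rd +1wr — yes → AL0|MU2|ME2|BR1|rd2|wr2
(1) want 1×ALU +2rd +1wr — FU → AL0|MU2|ME2|BR1|rd2|wr2
(2) want 1×MUL +2rd +1wr — yes → AL0|MU1|ME2|BR1|rd0|wr1
(3) want 1×MUL +2rd +1wr — RD_PORT → AL0|MU1|ME2|BR1|rd0|wr1
(4) want 1×MUL +2rd +1wr — RD_PORT → AL0|MU1|ME2|BR1|rd0|wr1

reason(slot 4) = RD_PORT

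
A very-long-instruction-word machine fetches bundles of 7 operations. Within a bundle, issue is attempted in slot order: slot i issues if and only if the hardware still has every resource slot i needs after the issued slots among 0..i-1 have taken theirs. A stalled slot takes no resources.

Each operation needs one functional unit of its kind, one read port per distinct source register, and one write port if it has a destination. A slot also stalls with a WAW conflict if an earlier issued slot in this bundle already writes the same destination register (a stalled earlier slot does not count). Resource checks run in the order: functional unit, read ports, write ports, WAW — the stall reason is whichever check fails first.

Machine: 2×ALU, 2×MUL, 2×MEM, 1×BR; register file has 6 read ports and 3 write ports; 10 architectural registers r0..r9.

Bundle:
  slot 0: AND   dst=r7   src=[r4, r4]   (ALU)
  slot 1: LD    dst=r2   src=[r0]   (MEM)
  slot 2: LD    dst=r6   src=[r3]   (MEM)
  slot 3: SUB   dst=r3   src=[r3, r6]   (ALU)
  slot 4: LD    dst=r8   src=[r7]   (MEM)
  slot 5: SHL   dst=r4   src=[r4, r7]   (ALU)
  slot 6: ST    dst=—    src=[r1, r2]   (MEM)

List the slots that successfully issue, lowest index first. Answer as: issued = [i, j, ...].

[0] ALU needs rd=1 wr=1: ok; after: ALU=1 MUL=2 MEM=2 BR=1, R=5, W=2
[1] MEM needs rd=1 wr=1: ok; after: ALU=1 MUL=2 MEM=1 BR=1, R=4, W=1
[2] MEM needs rd=1 wr=1: ok; after: ALU=1 MUL=2 MEM=0 BR=1, R=3, W=0
[3] ALU needs rd=2 wr=1: WR_PORT; after: ALU=1 MUL=2 MEM=0 BR=1, R=3, W=0
[4] MEM needs rd=1 wr=1: FU; after: ALU=1 MUL=2 MEM=0 BR=1, R=3, W=0
[5] ALU needs rd=2 wr=1: WR_PORT; after: ALU=1 MUL=2 MEM=0 BR=1, R=3, W=0
[6] MEM needs rd=2 wr=0: FU; after: ALU=1 MUL=2 MEM=0 BR=1, R=3, W=0

issued = [0, 1, 2]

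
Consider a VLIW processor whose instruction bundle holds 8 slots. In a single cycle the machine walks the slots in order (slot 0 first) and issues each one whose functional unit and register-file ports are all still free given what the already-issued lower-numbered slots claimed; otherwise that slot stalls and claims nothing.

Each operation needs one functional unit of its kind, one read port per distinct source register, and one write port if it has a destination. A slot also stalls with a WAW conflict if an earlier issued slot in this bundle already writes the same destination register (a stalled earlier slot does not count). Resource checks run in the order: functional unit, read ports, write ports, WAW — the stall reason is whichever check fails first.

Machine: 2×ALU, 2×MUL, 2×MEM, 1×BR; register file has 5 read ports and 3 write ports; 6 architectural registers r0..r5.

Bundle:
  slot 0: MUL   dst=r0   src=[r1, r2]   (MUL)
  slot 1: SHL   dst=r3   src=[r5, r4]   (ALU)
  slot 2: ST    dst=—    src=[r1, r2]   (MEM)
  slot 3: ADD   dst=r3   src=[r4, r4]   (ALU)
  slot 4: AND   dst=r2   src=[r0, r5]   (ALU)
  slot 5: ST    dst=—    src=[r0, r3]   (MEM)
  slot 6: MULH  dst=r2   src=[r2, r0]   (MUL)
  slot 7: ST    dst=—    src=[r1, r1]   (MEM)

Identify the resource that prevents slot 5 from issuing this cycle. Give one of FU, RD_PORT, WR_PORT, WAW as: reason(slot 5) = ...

slot 0 (MUL): ISSUE — free A2,Mu1,Ld2,B1 rp3 wp2
slot 1 (ALU): ISSUE — free A1,Mu1,Ld2,B1 rp1 wp1
slot 2 (MEM): stall RD_PORT — free A1,Mu1,Ld2,B1 rp1 wp1
slot 3 (ALU): stall WAW — free A1,Mu1,Ld2,B1 rp1 wp1
slot 4 (ALU): stall RD_PORT — free A1,Mu1,Ld2,B1 rp1 wp1
slot 5 (MEM): stall RD_PORT — free A1,Mu1,Ld2,B1 rp1 wp1
slot 6 (MUL): stall RD_PORT — free A1,Mu1,Ld2,B1 rp1 wp1
slot 7 (MEM): ISSUE — free A1,Mu1,Ld1,B1 rp0 wp1

reason(slot 5) = RD_PORT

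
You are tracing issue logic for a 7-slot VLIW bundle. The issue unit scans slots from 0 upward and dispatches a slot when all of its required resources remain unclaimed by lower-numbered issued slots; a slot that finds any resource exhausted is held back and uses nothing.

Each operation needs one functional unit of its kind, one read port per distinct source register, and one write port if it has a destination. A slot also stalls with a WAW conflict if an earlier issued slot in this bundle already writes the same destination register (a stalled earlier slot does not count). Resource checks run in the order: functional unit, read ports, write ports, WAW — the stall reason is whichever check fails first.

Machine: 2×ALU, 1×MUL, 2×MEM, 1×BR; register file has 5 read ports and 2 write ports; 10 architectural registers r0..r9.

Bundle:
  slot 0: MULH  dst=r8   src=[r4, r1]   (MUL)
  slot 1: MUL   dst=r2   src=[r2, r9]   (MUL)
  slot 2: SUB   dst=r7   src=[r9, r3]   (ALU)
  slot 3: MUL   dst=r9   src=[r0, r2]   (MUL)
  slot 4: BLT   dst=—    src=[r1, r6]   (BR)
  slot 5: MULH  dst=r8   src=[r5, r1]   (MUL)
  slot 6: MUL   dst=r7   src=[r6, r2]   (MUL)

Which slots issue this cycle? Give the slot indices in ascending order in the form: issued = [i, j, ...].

[0] MUL needs rd=2 wr=1: ok; after: ALU=2 MUL=0 MEM=2 BR=1, R=3, W=1
[1] MUL needs rd=2 wr=1: FU; after: ALU=2 MUL=0 MEM=2 BR=1, R=3, W=1
[2] ALU needs rd=2 wr=1: ok; after: ALU=1 MUL=0 MEM=2 BR=1, R=1, W=0
[3] MUL needs rd=2 wr=1: FU; after: ALU=1 MUL=0 MEM=2 BR=1, R=1, W=0
[4] BR needs rd=2 wr=0: RD_PORT; after: ALU=1 MUL=0 MEM=2 BR=1, R=1, W=0
[5] MUL needs rd=2 wr=1: FU; after: ALU=1 MUL=0 MEM=2 BR=1, R=1, W=0
[6] MUL needs rd=2 wr=1: FU; after: ALU=1 MUL=0 MEM=2 BR=1, R=1, W=0

issued = [0, 2]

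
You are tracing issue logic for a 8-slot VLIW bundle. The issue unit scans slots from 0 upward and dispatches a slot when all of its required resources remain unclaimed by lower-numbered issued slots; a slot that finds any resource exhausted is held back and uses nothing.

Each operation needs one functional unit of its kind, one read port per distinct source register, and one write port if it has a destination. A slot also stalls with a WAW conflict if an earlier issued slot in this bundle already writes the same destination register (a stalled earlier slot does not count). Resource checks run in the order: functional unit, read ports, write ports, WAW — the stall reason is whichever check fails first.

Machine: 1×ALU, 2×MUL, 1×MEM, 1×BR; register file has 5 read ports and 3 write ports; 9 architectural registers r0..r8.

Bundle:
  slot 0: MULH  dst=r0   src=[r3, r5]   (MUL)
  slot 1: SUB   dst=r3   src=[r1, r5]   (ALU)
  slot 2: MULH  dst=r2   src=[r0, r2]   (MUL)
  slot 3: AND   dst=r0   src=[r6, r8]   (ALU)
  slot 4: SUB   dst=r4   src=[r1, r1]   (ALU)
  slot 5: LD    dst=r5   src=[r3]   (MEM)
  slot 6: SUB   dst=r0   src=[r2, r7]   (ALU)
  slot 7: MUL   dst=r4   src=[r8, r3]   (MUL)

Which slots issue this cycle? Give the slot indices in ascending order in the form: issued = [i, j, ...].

issued = [0, 1, 5]

slot 0 (MUL): ISSUE — free A1,Mu1,Ld1,B1 rp3 wp2
slot 1 (ALU): ISSUE — free A0,Mu1,Ld1,B1 rp1 wp1
slot 2 (MUL): stall RD_PORT — free A0,Mu1,Ld1,B1 rp1 wp1
slot 3 (ALU): stall FU — free A0,Mu1,Ld1,B1 rp1 wp1
slot 4 (ALU): stall FU — free A0,Mu1,Ld1,B1 rp1 wp1
slot 5 (MEM): ISSUE — free A0,Mu1,Ld0,B1 rp0 wp0
slot 6 (ALU): stall FU — free A0,Mu1,Ld0,B1 rp0 wp0
slot 7 (MUL): stall RD_PORT — free A0,Mu1,Ld0,B1 rp0 wp0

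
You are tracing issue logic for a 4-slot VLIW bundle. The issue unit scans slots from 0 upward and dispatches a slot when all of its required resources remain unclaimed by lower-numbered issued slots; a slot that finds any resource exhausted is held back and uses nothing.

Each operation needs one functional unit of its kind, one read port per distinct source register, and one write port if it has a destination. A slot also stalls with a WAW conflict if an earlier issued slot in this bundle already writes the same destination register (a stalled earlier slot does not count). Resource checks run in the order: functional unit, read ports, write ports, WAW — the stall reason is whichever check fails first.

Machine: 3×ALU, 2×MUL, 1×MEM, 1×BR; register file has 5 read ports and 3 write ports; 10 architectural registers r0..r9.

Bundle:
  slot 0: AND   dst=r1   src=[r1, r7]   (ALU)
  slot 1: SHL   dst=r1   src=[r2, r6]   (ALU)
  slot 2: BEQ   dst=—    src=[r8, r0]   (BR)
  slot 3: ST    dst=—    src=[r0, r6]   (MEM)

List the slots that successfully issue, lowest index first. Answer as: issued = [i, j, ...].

  0. ALU→r1 ⇒ go  {2A/2Mu/1Ld/1B | 3r 2w}
  1. ALU→r1 ⇒ no(WAW)  {2A/2Mu/1Ld/1B | 3r 2w}
  2. BR ⇒ go  {2A/2Mu/1Ld/0B | 1r 2w}
  3. MEM ⇒ no(RD_PORT)  {2A/2Mu/1Ld/0B | 1r 2w}

issued = [0, 2]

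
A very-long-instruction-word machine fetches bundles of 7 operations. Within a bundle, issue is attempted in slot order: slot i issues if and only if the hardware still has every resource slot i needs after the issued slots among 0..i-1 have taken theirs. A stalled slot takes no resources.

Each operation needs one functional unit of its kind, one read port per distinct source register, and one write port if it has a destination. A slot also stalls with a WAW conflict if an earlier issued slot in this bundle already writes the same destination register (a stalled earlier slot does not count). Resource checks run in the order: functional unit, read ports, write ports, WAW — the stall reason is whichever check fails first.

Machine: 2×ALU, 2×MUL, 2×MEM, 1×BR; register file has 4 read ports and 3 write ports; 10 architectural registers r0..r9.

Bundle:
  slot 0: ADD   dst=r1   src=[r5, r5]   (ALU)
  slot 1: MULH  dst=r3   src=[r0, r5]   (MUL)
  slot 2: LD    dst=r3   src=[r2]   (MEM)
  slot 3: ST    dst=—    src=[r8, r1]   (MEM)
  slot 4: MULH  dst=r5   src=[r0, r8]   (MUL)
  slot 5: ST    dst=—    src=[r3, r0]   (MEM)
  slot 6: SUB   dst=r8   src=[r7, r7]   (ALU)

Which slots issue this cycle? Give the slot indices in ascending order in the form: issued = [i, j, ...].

[0] ALU needs rd=1 wr=1: ok; after: ALU=1 MUL=2 MEM=2 BR=1, R=3, W=2
[1] MUL needs rd=2 wr=1: ok; after: ALU=1 MUL=1 MEM=2 BR=1, R=1, W=1
[2] MEM needs rd=1 wr=1: WAW; after: ALU=1 MUL=1 MEM=2 BR=1, R=1, W=1
[3] MEM needs rd=2 wr=0: RD_PORT; after: ALU=1 MUL=1 MEM=2 BR=1, R=1, W=1
[4] MUL needs rd=2 wr=1: RD_PORT; after: ALU=1 MUL=1 MEM=2 BR=1, R=1, W=1
[5] MEM needs rd=2 wr=0: RD_PORT; after: ALU=1 MUL=1 MEM=2 BR=1, R=1, W=1
[6] ALU needs rd=1 wr=1: ok; after: ALU=0 MUL=1 MEM=2 BR=1, R=0, W=0

issued = [0, 1, 6]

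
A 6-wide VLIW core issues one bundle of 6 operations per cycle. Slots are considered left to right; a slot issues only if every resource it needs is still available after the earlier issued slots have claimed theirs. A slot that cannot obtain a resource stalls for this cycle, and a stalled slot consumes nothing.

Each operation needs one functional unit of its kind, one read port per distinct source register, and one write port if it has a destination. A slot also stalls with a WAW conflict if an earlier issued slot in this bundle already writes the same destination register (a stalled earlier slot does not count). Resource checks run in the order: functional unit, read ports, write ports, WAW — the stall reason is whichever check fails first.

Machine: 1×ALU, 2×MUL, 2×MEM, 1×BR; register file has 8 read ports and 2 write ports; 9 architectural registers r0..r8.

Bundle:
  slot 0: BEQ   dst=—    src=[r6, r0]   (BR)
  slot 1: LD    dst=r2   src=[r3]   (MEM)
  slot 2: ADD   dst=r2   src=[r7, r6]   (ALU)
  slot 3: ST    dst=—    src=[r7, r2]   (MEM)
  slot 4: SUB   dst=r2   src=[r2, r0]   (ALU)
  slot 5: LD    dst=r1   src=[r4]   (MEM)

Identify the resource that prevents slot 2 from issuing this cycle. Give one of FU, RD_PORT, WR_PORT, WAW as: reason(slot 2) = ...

(0) want 1×BR +2rd +0wr — yes → AL1|MU2|ME2|BR0|rd6|wr2
(1) want 1×MEM +1rd +1wr — yes → AL1|MU2|ME1|BR0|rd5|wr1
(2) want 1×ALU +2rd +1wr — WAW → AL1|MU2|ME1|BR0|rd5|wr1
(3) want 1×MEM +2rd +0wr — yes → AL1|MU2|ME0|BR0|rd3|wr1
(4) want 1×ALU +2rd +1wr — WAW → AL1|MU2|ME0|BR0|rd3|wr1
(5) want 1×MEM +1rd +1wr — FU → AL1|MU2|ME0|BR0|rd3|wr1

reason(slot 2) = WAW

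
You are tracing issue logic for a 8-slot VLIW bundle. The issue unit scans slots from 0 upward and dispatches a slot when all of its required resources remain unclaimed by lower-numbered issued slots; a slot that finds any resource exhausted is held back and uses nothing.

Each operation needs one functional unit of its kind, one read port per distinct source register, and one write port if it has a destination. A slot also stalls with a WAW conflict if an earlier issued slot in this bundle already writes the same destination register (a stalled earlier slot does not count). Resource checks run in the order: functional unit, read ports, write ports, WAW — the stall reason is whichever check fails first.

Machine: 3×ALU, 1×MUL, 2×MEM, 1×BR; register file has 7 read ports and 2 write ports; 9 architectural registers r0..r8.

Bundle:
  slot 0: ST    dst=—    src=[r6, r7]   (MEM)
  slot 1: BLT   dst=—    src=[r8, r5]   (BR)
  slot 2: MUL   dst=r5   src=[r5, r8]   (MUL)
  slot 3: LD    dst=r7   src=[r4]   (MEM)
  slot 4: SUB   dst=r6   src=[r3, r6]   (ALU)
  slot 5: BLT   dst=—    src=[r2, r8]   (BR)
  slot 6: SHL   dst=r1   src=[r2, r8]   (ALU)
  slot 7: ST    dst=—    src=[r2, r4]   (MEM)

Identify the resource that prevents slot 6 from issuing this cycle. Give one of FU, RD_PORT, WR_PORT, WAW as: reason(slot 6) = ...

reason(slot 6) = RD_PORT

  0. MEM ⇒ go  {3A/1Mu/1Ld/1B | 5r 2w}
  1. BR ⇒ go  {3A/1Mu/1Ld/0B | 3r 2w}
  2. MUL→r5 ⇒ go  {3A/0Mu/1Ld/0B | 1r 1w}
  3. MEM→r7 ⇒ go  {3A/0Mu/0Ld/0B | 0r 0w}
  4. ALU→r6 ⇒ no(RD_PORT)  {3A/0Mu/0Ld/0B | 0r 0w}
  5. BR ⇒ no(FU)  {3A/0Mu/0Ld/0B | 0r 0w}
  6. ALU→r1 ⇒ no(RD_PORT)  {3A/0Mu/0Ld/0B | 0r 0w}
  7. MEM ⇒ no(FU)  {3A/0Mu/0Ld/0B | 0r 0w}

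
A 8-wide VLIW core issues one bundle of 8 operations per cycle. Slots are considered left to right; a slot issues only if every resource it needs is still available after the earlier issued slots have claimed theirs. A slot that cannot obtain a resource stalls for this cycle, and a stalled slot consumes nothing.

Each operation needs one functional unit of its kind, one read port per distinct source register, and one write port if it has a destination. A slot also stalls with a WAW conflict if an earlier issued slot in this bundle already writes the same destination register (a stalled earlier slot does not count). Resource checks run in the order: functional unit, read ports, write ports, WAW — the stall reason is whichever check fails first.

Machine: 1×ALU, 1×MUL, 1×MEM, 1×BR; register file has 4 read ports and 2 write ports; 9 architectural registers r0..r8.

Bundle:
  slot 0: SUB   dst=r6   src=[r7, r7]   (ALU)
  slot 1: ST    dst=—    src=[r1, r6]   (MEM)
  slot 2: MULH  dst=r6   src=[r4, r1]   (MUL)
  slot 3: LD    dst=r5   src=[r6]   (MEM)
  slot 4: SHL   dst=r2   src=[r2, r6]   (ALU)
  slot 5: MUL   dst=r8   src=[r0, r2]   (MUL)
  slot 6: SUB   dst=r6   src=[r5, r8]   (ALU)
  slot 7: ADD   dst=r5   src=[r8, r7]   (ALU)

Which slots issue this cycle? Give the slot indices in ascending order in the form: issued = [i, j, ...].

issued = [0, 1]

slot 0 (ALU): ISSUE — free A0,Mu1,Ld1,B1 rp3 wp1
slot 1 (MEM): ISSUE — free A0,Mu1,Ld0,B1 rp1 wp1
slot 2 (MUL): stall RD_PORT — free A0,Mu1,Ld0,B1 rp1 wp1
slot 3 (MEM): stall FU — free A0,Mu1,Ld0,B1 rp1 wp1
slot 4 (ALU): stall FU — free A0,Mu1,Ld0,B1 rp1 wp1
slot 5 (MUL): stall RD_PORT — free A0,Mu1,Ld0,B1 rp1 wp1
slot 6 (ALU): stall FU — free A0,Mu1,Ld0,B1 rp1 wp1
slot 7 (ALU): stall FU — free A0,Mu1,Ld0,B1 rp1 wp1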